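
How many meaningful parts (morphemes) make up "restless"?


Word: "restless"
Morphemes: rest | -less
Each morpheme carries meaning
= 2 morphemes


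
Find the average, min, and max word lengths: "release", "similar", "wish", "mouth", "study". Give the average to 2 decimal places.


Lengths: "release"=7, "similar"=7, "wish"=4, "mouth"=5, "study"=5
Sum = 28, Count = 5
Average = 28/5 = 5.60
= avg=5.60, min=4, max=7


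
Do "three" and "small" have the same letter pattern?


Pattern of "three": [0, 1, 2, 3, 3]
Pattern of "small": [0, 1, 2, 3, 3]
Patterns match
Same pattern = Yes


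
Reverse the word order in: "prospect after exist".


Original: "prospect after exist"
Words (1..n): prospect | after | exist
Reversed (n..1): exist | after | prospect
Result = "exist after prospect"


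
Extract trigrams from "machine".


Word: "machine" (length 7)
Number of trigrams = 7 - 3 + 1 = 5
  Position 0: "mac"
  Position 1: "ach"
  Position 2: "chi"
  Position 3: "hin"
  Position 4: "ine"
Trigrams = "mac", "ach", "chi", "hin", "ine"


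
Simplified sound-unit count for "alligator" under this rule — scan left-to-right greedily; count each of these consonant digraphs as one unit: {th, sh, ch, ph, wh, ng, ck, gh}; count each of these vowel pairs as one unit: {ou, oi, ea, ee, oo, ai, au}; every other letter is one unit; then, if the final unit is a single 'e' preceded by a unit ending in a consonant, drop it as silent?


Word: "alligator" (9 letters)
Left-to-right scan:
  1. 'a' (letter)
  2. 'l' (letter)
  3. 'l' (letter)
  4. 'i' (letter)
  5. 'g' (letter)
  6. 'a' (letter)
  7. 't' (letter)
  8. 'o' (letter)
  9. 'r' (letter)
Units from scan: 9
Sound units = 9 units


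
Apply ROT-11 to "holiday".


Word: "holiday"
Shift: 11
Each letter → (letter + shift) mod 26:
  'h' (7) + 11 = 18 → 's'
  'o' (14) + 11 = 25 → 'z'
  'l' (11) + 11 = 22 → 'w'
  'i' (8) + 11 = 19 → 't'
  'd' (3) + 11 = 14 → 'o'
  'a' (0) + 11 = 11 → 'l'
  'y' (24) + 11 = 9 → 'j'
Result = "szwtolj"


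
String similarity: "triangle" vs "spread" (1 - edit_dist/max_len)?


Word 1: "triangle" (length 8)
Word 2: "spread" (length 6)
One optimal edit sequence:
  1. insert 's'  (+1)
  2. substitute 't' -> 'p'  (+1)
  3. keep 'r'
  4. substitute 'i' -> 'e'  (+1)
  5. keep 'a'
  6. delete 'n'  (+1)
  7. delete 'g'  (+1)
  8. delete 'l'  (+1)
  9. substitute 'e' -> 'd'  (+1)
Edit distance = 7
Max length = max(8, 6) = 8
Similarity = 1 - 7/8
= 0.1250


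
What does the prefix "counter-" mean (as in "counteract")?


Prefix: counter-
Example: counteract = counter- + act
Meaning = against / opposite


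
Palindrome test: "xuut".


Word: "xuut"
Reversed: "tuux"
Forward == Backward? xuut != tuux
Palindrome = No


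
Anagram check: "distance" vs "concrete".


Word 1: "distance" → sorted: acdeinst
Word 2: "concrete" → sorted: cceenort
Same letters? acdeinst != cceenort
Anagram = No


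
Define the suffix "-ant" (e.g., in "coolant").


Suffix: -ant
Example: coolant (cool + -ant)
Meaning = one who / that which


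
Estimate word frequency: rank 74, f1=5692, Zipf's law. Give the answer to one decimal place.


Zipf's law: f(r) = f(1) / r
f(1) = 5692
f(74) = 5692 / 74
= 76.9 occurrences


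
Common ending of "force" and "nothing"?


Word 1: "force"
Word 2: "nothing"
Comparing from end:
  Pos -1: 'e' != 'g' (stop)
LCS = "" (length 0)


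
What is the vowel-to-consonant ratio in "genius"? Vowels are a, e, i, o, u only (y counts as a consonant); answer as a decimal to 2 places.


Word: "genius"
Vowels (a,e,i,o,u): 3
Consonants: 3
Ratio = 3/3
= 1.00


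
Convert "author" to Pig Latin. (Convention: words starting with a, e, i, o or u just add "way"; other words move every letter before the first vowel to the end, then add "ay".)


Word: "author"
Starts with vowel → add 'way'
Pig Latin = "authorway"


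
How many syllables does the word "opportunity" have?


Word: "opportunity"
Syllable breakdown: op | por | tu | ni | ty
Counting: 5 parts
= 5 syllables


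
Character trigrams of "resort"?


Word: "resort" (length 6)
Number of trigrams = 6 - 3 + 1 = 4
  Position 0: "res"
  Position 1: "eso"
  Position 2: "sor"
  Position 3: "ort"
Trigrams = "res", "eso", "sor", "ort"


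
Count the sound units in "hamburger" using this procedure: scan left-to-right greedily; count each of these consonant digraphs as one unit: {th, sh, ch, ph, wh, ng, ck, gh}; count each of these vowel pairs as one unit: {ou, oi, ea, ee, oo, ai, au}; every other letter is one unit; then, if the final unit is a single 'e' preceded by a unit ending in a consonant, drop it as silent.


Word: "hamburger" (9 letters)
Left-to-right scan:
  [1] 'h' (letter)
  [2] 'a' (letter)
  [3] 'm' (letter)
  [4] 'b' (letter)
  [5] 'u' (letter)
  [6] 'r' (letter)
  [7] 'g' (letter)
  [8] 'e' (letter)
  [9] 'r' (letter)
Units from scan: 9
Sound units = 9 units


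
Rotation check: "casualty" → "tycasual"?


Word: "casualty", Candidate: "tycasual"
Method: check if candidate is substring of word+word
"casualtycasualty" contains "tycasual"? Yes
Is rotation = Yes


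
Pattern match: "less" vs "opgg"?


Pattern of "less": [0, 1, 2, 2]
Pattern of "opgg": [0, 1, 2, 2]
Patterns match
Same pattern = Yes


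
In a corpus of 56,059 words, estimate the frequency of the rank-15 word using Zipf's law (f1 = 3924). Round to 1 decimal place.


Zipf's law: f(r) = f(1) / r
f(1) = 3924
f(15) = 3924 / 15
= 261.6 occurrences


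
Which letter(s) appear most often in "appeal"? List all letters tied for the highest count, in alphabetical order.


Word: "appeal"
Letter counts:
  'a': 2
  'e': 1
  'l': 1
  'p': 2
Maximum count = 2
Most frequent = 'a', 'p' (2 times each)


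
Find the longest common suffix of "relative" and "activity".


Word 1: "relative"
Word 2: "activity"
Comparing from end:
  Pos -1: 'e' != 'y' (stop)
LCS = "" (length 0)


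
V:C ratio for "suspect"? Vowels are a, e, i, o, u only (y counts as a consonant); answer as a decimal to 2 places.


Word: "suspect"
Vowels (a,e,i,o,u): 2
Consonants: 5
Ratio = 2/5
= 0.40


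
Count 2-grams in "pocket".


Word: "pocket" (length 6)
Number of 2-grams = length - 2 + 1 = 6 - 2 + 1
= 5


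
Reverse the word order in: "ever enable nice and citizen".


Original: "ever enable nice and citizen"
Words (1..n): ever | enable | nice | and | citizen
Reversed (n..1): citizen | and | nice | enable | ever
Result = "citizen and nice enable ever"


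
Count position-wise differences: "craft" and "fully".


Comparing character by character (same length = 5):
  Pos 0: 'c' vs 'f' !=
  Pos 1: 'r' vs 'u' !=
  Pos 2: 'a' vs 'l' !=
  Pos 3: 'f' vs 'l' !=
  Pos 4: 't' vs 'y' !=
Hamming distance = 5


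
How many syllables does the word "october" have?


Word: "october"
Syllable breakdown: oc · to · ber
Counting: 3 parts
= 3 syllables


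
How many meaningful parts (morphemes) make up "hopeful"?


Word: "hopeful"
Morphemes: hope / -ful
Each morpheme carries meaning
= 2 morphemes


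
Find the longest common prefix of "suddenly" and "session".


Word 1: "suddenly"
Word 2: "session"
Comparing from start:
  Pos 0: 's' == 's'
  Pos 1: 'u' != 'e' (stop)
LCP = "s" (length 1)


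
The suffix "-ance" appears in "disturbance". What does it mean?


Suffix: -ance
As in: disturbance -> disturb + -ance
Meaning = state of


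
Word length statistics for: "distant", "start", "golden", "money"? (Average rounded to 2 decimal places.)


Lengths: "distant"=7, "start"=5, "golden"=6, "money"=5
Sum = 23, Count = 4
Average = 23/4 = 5.75
= avg=5.75, min=5, max=7


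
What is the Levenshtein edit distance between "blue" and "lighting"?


Word 1: "blue" (length 4)
Word 2: "lighting" (length 8)
One optimal edit sequence (insert/delete/substitute each cost 1):
  1. insert 'l'  (+1)
  2. insert 'i'  (+1)
  3. insert 'g'  (+1)
  4. insert 'h'  (+1)
  5. substitute 'b' -> 't'  (+1)
  6. substitute 'l' -> 'i'  (+1)
  7. substitute 'u' -> 'n'  (+1)
  8. substitute 'e' -> 'g'  (+1)
Total edit operations: 8
Edit distance = 8


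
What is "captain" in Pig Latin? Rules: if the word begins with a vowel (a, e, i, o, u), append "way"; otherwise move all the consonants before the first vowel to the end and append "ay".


Word: "captain"
Starts with consonant(s) → move to end, add 'ay'
Consonant cluster: "c"
Pig Latin = "aptaincay"


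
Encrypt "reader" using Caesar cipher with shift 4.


Word: "reader"
Shift: 4
Each letter → (letter + shift) mod 26:
  'r' (17) + 4 = 21 → 'v'
  'e' (4) + 4 = 8 → 'i'
  'a' (0) + 4 = 4 → 'e'
  'd' (3) + 4 = 7 → 'h'
  'e' (4) + 4 = 8 → 'i'
  'r' (17) + 4 = 21 → 'v'
Result = "viehiv"


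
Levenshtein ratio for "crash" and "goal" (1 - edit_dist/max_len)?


Word 1: "crash" (length 5)
Word 2: "goal" (length 4)
One optimal edit sequence:
  1. substitute 'c' -> 'g'  (+1)
  2. substitute 'r' -> 'o'  (+1)
  3. keep 'a'
  4. delete 's'  (+1)
  5. substitute 'h' -> 'l'  (+1)
Edit distance = 4
Max length = max(5, 4) = 5
Similarity = 1 - 4/5
= 0.2000


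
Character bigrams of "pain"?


Word: "pain" (length 4)
Number of bigrams = 4 - 2 + 1 = 3
  Position 0: "pa"
  Position 1: "ai"
  Position 2: "in"
Bigrams = "pa", "ai", "in"


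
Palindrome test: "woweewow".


Word: "woweewow"
Reversed: "woweewow"
Forward == Backward? woweewow == woweewow
Palindrome = Yes


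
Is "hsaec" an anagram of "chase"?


Word 1: "chase" → sorted: acehs
Word 2: "hsaec" → sorted: acehs
Same letters? acehs == acehs
Anagram = Yes


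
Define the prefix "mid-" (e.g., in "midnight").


Prefix: mid-
Example: midnight = mid- + night
Meaning = middle


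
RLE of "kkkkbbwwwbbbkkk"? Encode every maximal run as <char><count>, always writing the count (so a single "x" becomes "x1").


String: "kkkkbbwwwbbbkkk"
Scanning for consecutive runs:
  'k' x 4
  'b' x 2
  'w' x 3
  'b' x 3
  'k' x 3
RLE = "k4b2w3b3k3"


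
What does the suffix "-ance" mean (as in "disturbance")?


Suffix: -ance
Example: disturbance = disturb + -ance
Meaning = state of


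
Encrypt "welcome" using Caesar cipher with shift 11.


Word: "welcome"
Shift: 11
Each letter → (letter + shift) mod 26:
  'w' (22) + 11 = 7 → 'h'
  'e' (4) + 11 = 15 → 'p'
  'l' (11) + 11 = 22 → 'w'
  'c' (2) + 11 = 13 → 'n'
  'o' (14) + 11 = 25 → 'z'
  'm' (12) + 11 = 23 → 'x'
  'e' (4) + 11 = 15 → 'p'
Result = "hpwnzxp"


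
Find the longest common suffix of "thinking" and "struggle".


Word 1: "thinking"
Word 2: "struggle"
Comparing from end:
  Pos -1: 'g' != 'e' (stop)
LCS = "" (length 0)


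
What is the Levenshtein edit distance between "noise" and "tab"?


Word 1: "noise" (length 5)
Word 2: "tab" (length 3)
One optimal edit sequence (insert/delete/substitute each cost 1):
  1. delete 'n'  (+1)
  2. delete 'o'  (+1)
  3. substitute 'i' -> 't'  (+1)
  4. substitute 's' -> 'a'  (+1)
  5. substitute 'e' -> 'b'  (+1)
Total edit operations: 5
Edit distance = 5


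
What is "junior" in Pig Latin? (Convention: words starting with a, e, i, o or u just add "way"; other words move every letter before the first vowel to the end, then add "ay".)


Word: "junior"
Starts with consonant(s) → move to end, add 'ay'
Consonant cluster: "j"
Pig Latin = "uniorjay"


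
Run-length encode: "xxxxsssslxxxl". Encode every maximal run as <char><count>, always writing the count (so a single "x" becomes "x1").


String: "xxxxsssslxxxl"
Scanning for consecutive runs:
  'x' x 4
  's' x 4
  'l' x 1
  'x' x 3
  'l' x 1
RLE = "x4s4l1x3l1"


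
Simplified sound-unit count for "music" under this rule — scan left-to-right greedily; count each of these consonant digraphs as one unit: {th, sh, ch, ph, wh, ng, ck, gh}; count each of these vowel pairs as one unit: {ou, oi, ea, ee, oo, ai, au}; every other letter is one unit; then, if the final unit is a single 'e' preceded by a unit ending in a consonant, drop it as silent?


Word: "music" (5 letters)
Left-to-right scan:
  (1) 'm' (letter)
  (2) 'u' (letter)
  (3) 's' (letter)
  (4) 'i' (letter)
  (5) 'c' (letter)
Units from scan: 5
Sound units = 5 units


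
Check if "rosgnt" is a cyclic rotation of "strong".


Word: "strong", Candidate: "rosgnt"
Method: check if candidate is substring of word+word
"strongstrong" contains "rosgnt"? No
Is rotation = No


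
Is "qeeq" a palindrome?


Word: "qeeq"
Reversed: "qeeq"
Forward == Backward? qeeq == qeeq
Palindrome = Yes


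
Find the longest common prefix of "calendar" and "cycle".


Word 1: "calendar"
Word 2: "cycle"
Comparing from start:
  Pos 0: 'c' == 'c'
  Pos 1: 'a' != 'y' (stop)
LCP = "c" (length 1)


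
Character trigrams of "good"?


Word: "good" (length 4)
Number of trigrams = 4 - 3 + 1 = 2
  Position 0: "goo"
  Position 1: "ood"
Trigrams = "goo", "ood"


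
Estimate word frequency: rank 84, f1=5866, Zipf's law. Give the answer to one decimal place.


Zipf's law: f(r) = f(1) / r
f(1) = 5866
f(84) = 5866 / 84
= 69.8 occurrences


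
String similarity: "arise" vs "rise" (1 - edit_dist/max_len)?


Word 1: "arise" (length 5)
Word 2: "rise" (length 4)
One optimal edit sequence:
  1. delete 'a'  (+1)
  2. keep 'r'
  3. keep 'i'
  4. keep 's'
  5. keep 'e'
Edit distance = 1
Max length = max(5, 4) = 5
Similarity = 1 - 1/5
= 0.8000


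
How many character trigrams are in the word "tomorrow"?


Word: "tomorrow" (length 8)
Number of 3-grams = length - 3 + 1 = 8 - 3 + 1
= 6


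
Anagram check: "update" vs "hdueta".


Word 1: "update" → sorted: adeptu
Word 2: "hdueta" → sorted: adehtu
Same letters? adeptu != adehtu
Anagram = No


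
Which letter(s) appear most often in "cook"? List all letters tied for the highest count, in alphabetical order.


Word: "cook"
Letter counts:
  'c': 1
  'k': 1
  'o': 2
Maximum count = 2
Most frequent = 'o' (2 times each)


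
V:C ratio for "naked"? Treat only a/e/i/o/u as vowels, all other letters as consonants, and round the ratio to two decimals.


Word: "naked"
Vowels (a,e,i,o,u): 2
Consonants: 3
Ratio = 2/3
= 0.67


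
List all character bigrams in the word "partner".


Word: "partner" (length 7)
Number of bigrams = 7 - 2 + 1 = 6
  Position 0: "pa"
  Position 1: "ar"
  Position 2: "rt"
  Position 3: "tn"
  Position 4: "ne"
  Position 5: "er"
Bigrams = "pa", "ar", "rt", "tn", "ne", "er"


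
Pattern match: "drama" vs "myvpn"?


Pattern of "drama": [0, 1, 2, 3, 2]
Pattern of "myvpn": [0, 1, 2, 3, 4]
Patterns do not match
Same pattern = No


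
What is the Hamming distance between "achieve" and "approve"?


Comparing character by character (same length = 7):
  Pos 0: 'a' vs 'a' =
  Pos 1: 'c' vs 'p' !=
  Pos 2: 'h' vs 'p' !=
  Pos 3: 'i' vs 'r' !=
  Pos 4: 'e' vs 'o' !=
  Pos 5: 'v' vs 'v' =
  Pos 6: 'e' vs 'e' =
Hamming distance = 4


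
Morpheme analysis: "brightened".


Word: "brightened"
Morphemes: bright + -en + -ed
Each morpheme carries meaning
= 3 morphemes


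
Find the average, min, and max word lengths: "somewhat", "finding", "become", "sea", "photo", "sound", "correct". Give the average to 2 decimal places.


Lengths: "somewhat"=8, "finding"=7, "become"=6, "sea"=3, "photo"=5, "sound"=5, "correct"=7
Sum = 41, Count = 7
Average = 41/7 = 5.86
= avg=5.86, min=3, max=8


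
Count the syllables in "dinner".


Word: "dinner"
Syllable breakdown: din-ner
Counting: 2 parts
= 2 syllables


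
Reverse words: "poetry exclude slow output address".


Original: "poetry exclude slow output address"
Words (1..n): poetry | exclude | slow | output | address
Reversed (n..1): address | output | slow | exclude | poetry
Result = "address output slow exclude poetry"


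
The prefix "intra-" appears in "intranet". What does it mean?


Prefix: intra-
Example: intranet = intra- + net
Meaning = within


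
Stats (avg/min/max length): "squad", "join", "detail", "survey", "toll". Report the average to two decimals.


Lengths: "squad"=5, "join"=4, "detail"=6, "survey"=6, "toll"=4
Sum = 25, Count = 5
Average = 25/5 = 5.00
= avg=5.00, min=4, max=6


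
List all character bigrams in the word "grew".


Word: "grew" (length 4)
Number of bigrams = 4 - 2 + 1 = 3
  Position 0: "gr"
  Position 1: "re"
  Position 2: "ew"
Bigrams = "gr", "re", "ew"


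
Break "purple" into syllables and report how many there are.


Word: "purple"
Syllable breakdown: pur-ple
Counting: 2 parts
= 2 syllables


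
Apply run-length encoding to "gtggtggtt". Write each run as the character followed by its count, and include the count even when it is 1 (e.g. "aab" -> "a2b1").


String: "gtggtggtt"
Scanning for consecutive runs:
  'g' x 1
  't' x 1
  'g' x 2
  't' x 1
  'g' x 2
  't' x 2
RLE = "g1t1g2t1g2t2"


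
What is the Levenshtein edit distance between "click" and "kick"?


Word 1: "click" (length 5)
Word 2: "kick" (length 4)
One optimal edit sequence (insert/delete/substitute each cost 1):
  1. delete 'c'  (+1)
  2. substitute 'l' -> 'k'  (+1)
  3. keep 'i'
  4. keep 'c'
  5. keep 'k'
Total edit operations: 2
Edit distance = 2


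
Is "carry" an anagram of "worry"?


Word 1: "worry" → sorted: orrwy
Word 2: "carry" → sorted: acrry
Same letters? orrwy != acrry
Anagram = No


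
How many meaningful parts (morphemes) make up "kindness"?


Word: "kindness"
Morphemes: kind / -ness
Each morpheme carries meaning
= 2 morphemes


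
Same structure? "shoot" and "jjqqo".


Pattern of "shoot": [0, 1, 2, 2, 3]
Pattern of "jjqqo": [0, 0, 1, 1, 2]
Patterns do not match
Same pattern = No


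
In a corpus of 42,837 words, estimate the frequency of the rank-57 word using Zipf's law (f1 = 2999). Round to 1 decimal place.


Zipf's law: f(r) = f(1) / r
f(1) = 2999
f(57) = 2999 / 57
= 52.6 occurrences


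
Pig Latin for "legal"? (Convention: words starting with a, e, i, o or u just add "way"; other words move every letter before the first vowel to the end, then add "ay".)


Word: "legal"
Starts with consonant(s) → move to end, add 'ay'
Consonant cluster: "l"
Pig Latin = "egallay"


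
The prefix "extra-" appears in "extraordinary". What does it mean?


Prefix: extra-
Example: extraordinary (extra- + ordinary)
Meaning = beyond


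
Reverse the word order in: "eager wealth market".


Original: "eager wealth market"
Words (1..n): eager | wealth | market
Reversed (n..1): market | wealth | eager
Result = "market wealth eager"


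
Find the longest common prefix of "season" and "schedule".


Word 1: "season"
Word 2: "schedule"
Comparing from start:
  Pos 0: 's' == 's'
  Pos 1: 'e' != 'c' (stop)
LCP = "s" (length 1)


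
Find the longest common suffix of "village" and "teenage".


Word 1: "village"
Word 2: "teenage"
Comparing from end:
  Pos -1: 'e' == 'e'
  Pos -2: 'g' == 'g'
  Pos -3: 'a' == 'a'
  Pos -4: 'l' != 'n' (stop)
LCS = "age" (length 3)


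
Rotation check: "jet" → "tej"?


Word: "jet", Candidate: "tej"
Method: check if candidate is substring of word+word
"jetjet" contains "tej"? No
Is rotation = No


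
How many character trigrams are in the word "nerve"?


Word: "nerve" (length 5)
Number of 3-grams = length - 3 + 1 = 5 - 3 + 1
= 3


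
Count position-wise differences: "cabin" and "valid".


Comparing character by character (same length = 5):
  Pos 0: 'c' vs 'v' !=
  Pos 1: 'a' vs 'a' =
  Pos 2: 'b' vs 'l' !=
  Pos 3: 'i' vs 'i' =
  Pos 4: 'n' vs 'd' !=
Hamming distance = 3


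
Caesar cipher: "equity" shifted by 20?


Word: "equity"
Shift: 20
Each letter → (letter + shift) mod 26:
  'e' (4) + 20 = 24 → 'y'
  'q' (16) + 20 = 10 → 'k'
  'u' (20) + 20 = 14 → 'o'
  'i' (8) + 20 = 2 → 'c'
  't' (19) + 20 = 13 → 'n'
  'y' (24) + 20 = 18 → 's'
Result = "ykocns"


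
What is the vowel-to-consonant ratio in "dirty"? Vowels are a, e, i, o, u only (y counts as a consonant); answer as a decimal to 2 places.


Word: "dirty"
Vowels (a,e,i,o,u): 1
Consonants: 4
Ratio = 1/4
= 0.25


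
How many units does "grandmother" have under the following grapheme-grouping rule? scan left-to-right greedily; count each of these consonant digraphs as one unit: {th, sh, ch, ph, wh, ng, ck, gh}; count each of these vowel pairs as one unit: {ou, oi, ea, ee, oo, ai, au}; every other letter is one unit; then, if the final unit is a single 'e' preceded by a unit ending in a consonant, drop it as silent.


Word: "grandmother" (11 letters)
Left-to-right scan:
  (1) 'g' (letter)
  (2) 'r' (letter)
  (3) 'a' (letter)
  (4) 'n' (letter)
  (5) 'd' (letter)
  (6) 'm' (letter)
  (7) 'o' (letter)
  (8) 'th' (digraph)
  (9) 'e' (letter)
  (10) 'r' (letter)
Units from scan: 10
Sound units = 10 units


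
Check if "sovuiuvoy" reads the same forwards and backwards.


Word: "sovuiuvoy"
Reversed: "yovuiuvos"
Forward == Backward? sovuiuvoy != yovuiuvos
Palindrome = No


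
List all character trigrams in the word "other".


Word: "other" (length 5)
Number of trigrams = 5 - 3 + 1 = 3
  Position 0: "oth"
  Position 1: "the"
  Position 2: "her"
Trigrams = "oth", "the", "her"


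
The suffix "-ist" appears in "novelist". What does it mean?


Suffix: -ist
As in: novelist -> novel + -ist
Meaning = one who practices


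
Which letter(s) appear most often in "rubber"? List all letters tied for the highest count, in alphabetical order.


Word: "rubber"
Letter counts:
  'b': 2
  'e': 1
  'r': 2
  'u': 1
Maximum count = 2
Most frequent = 'b', 'r' (2 times each)


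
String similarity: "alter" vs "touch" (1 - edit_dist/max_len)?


Word 1: "alter" (length 5)
Word 2: "touch" (length 5)
One optimal edit sequence:
  1. substitute 'a' -> 't'  (+1)
  2. substitute 'l' -> 'o'  (+1)
  3. substitute 't' -> 'u'  (+1)
  4. substitute 'e' -> 'c'  (+1)
  5. substitute 'r' -> 'h'  (+1)
Edit distance = 5
Max length = max(5, 5) = 5
Similarity = 1 - 5/5
= 0.0000


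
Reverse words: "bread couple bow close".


Original: "bread couple bow close"
Words (1..n): bread | couple | bow | close
Reversed (n..1): close | bow | couple | bread
Result = "close bow couple bread"


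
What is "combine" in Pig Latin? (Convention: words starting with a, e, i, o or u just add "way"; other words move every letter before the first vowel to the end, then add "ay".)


Word: "combine"
Starts with consonant(s) → move to end, add 'ay'
Consonant cluster: "c"
Pig Latin = "ombinecay"


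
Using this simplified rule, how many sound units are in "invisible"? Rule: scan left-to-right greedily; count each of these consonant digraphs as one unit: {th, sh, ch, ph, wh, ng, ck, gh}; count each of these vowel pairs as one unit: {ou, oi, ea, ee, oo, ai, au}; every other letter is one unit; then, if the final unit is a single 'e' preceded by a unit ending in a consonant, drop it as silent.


Word: "invisible" (9 letters)
Left-to-right scan:
  (1) 'i' (letter)
  (2) 'n' (letter)
  (3) 'v' (letter)
  (4) 'i' (letter)
  (5) 's' (letter)
  (6) 'i' (letter)
  (7) 'b' (letter)
  (8) 'l' (letter)
  (9) 'e' (letter)
Units from scan: 9
Final unit is 'e' after a consonant -> drop as silent (-1)
Sound units = 8 units


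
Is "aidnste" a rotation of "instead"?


Word: "instead", Candidate: "aidnste"
Method: check if candidate is substring of word+word
"insteadinstead" contains "aidnste"? No
Is rotation = No


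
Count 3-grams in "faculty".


Word: "faculty" (length 7)
Number of 3-grams = length - 3 + 1 = 7 - 3 + 1
= 5


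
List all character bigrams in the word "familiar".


Word: "familiar" (length 8)
Number of bigrams = 8 - 2 + 1 = 7
  Position 0: "fa"
  Position 1: "am"
  Position 2: "mi"
  Position 3: "il"
  Position 4: "li"
  Position 5: "ia"
  Position 6: "ar"
Bigrams = "fa", "am", "mi", "il", "li", "ia", "ar"


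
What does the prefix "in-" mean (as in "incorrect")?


Prefix: in-
Example: incorrect = in- + correct
Meaning = not / into


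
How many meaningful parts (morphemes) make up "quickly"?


Word: "quickly"
Morphemes: quick | -ly
Each morpheme carries meaning
= 2 morphemes


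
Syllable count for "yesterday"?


Word: "yesterday"
Syllable breakdown: yes / ter / day
Counting: 3 parts
= 3 syllables


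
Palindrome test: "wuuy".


Word: "wuuy"
Reversed: "yuuw"
Forward == Backward? wuuy != yuuw
Palindrome = No


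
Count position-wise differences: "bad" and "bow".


Comparing character by character (same length = 3):
  Pos 0: 'b' vs 'b' =
  Pos 1: 'a' vs 'o' !=
  Pos 2: 'd' vs 'w' !=
Hamming distance = 2


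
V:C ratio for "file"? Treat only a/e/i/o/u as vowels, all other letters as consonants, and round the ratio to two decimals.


Word: "file"
Vowels (a,e,i,o,u): 2
Consonants: 2
Ratio = 2/2
= 1.00


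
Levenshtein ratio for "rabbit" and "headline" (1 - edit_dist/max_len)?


Word 1: "rabbit" (length 6)
Word 2: "headline" (length 8)
One optimal edit sequence:
  1. insert 'h'  (+1)
  2. substitute 'r' -> 'e'  (+1)
  3. keep 'a'
  4. substitute 'b' -> 'd'  (+1)
  5. substitute 'b' -> 'l'  (+1)
  6. keep 'i'
  7. insert 'n'  (+1)
  8. substitute 't' -> 'e'  (+1)
Edit distance = 6
Max length = max(6, 8) = 8
Similarity = 1 - 6/8
= 0.2500


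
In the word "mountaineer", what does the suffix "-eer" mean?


Suffix: -eer
Example: mountaineer = mountain + -eer
Meaning = one who is concerned with


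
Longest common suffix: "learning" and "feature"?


Word 1: "learning"
Word 2: "feature"
Comparing from end:
  Pos -1: 'g' != 'e' (stop)
LCS = "" (length 0)


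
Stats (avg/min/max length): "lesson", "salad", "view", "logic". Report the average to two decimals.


Lengths: "lesson"=6, "salad"=5, "view"=4, "logic"=5
Sum = 20, Count = 4
Average = 20/4 = 5.00
= avg=5.00, min=4, max=6


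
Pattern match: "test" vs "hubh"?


Pattern of "test": [0, 1, 2, 0]
Pattern of "hubh": [0, 1, 2, 0]
Patterns match
Same pattern = Yes


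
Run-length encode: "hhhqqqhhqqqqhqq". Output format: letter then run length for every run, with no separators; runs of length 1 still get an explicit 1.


String: "hhhqqqhhqqqqhqq"
Scanning for consecutive runs:
  'h' x 3
  'q' x 3
  'h' x 2
  'q' x 4
  'h' x 1
  'q' x 2
RLE = "h3q3h2q4h1q2"


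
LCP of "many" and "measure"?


Word 1: "many"
Word 2: "measure"
Comparing from start:
  Pos 0: 'm' == 'm'
  Pos 1: 'a' != 'e' (stop)
LCP = "m" (length 1)


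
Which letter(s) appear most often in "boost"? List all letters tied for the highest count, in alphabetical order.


Word: "boost"
Letter counts:
  'b': 1
  'o': 2
  's': 1
  't': 1
Maximum count = 2
Most frequent = 'o' (2 times each)


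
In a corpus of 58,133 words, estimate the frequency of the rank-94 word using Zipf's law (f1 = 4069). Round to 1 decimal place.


Zipf's law: f(r) = f(1) / r
f(1) = 4069
f(94) = 4069 / 94
= 43.3 occurrences


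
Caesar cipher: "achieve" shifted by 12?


Word: "achieve"
Shift: 12
Each letter → (letter + shift) mod 26:
  'a' (0) + 12 = 12 → 'm'
  'c' (2) + 12 = 14 → 'o'
  'h' (7) + 12 = 19 → 't'
  'i' (8) + 12 = 20 → 'u'
  'e' (4) + 12 = 16 → 'q'
  'v' (21) + 12 = 7 → 'h'
  'e' (4) + 12 = 16 → 'q'
Result = "motuqhq"


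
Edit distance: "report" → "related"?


Word 1: "report" (length 6)
Word 2: "related" (length 7)
One optimal edit sequence (insert/delete/substitute each cost 1):
  1. keep 'r'
  2. keep 'e'
  3. insert 'l'  (+1)
  4. substitute 'p' -> 'a'  (+1)
  5. substitute 'o' -> 't'  (+1)
  6. substitute 'r' -> 'e'  (+1)
  7. substitute 't' -> 'd'  (+1)
Total edit operations: 5
Edit distance = 5


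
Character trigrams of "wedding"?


Word: "wedding" (length 7)
Number of trigrams = 7 - 3 + 1 = 5
  Position 0: "wed"
  Position 1: "edd"
  Position 2: "ddi"
  Position 3: "din"
  Position 4: "ing"
Trigrams = "wed", "edd", "ddi", "din", "ing"


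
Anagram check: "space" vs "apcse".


Word 1: "space" → sorted: aceps
Word 2: "apcse" → sorted: aceps
Same letters? aceps == aceps
Anagram = Yes


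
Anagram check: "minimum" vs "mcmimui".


Word 1: "minimum" → sorted: iimmmnu
Word 2: "mcmimui" → sorted: ciimmmu
Same letters? iimmmnu != ciimmmu
Anagram = No


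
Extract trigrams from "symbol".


Word: "symbol" (length 6)
Number of trigrams = 6 - 3 + 1 = 4
  Position 0: "sym"
  Position 1: "ymb"
  Position 2: "mbo"
  Position 3: "bol"
Trigrams = "sym", "ymb", "mbo", "bol"


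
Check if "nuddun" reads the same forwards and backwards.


Word: "nuddun"
Reversed: "nuddun"
Forward == Backward? nuddun == nuddun
Palindrome = Yes


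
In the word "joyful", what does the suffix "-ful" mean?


Suffix: -ful
Example: joyful = joy + -ful
Meaning = full of


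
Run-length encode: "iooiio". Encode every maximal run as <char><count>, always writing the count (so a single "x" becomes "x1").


String: "iooiio"
Scanning for consecutive runs:
  'i' x 1
  'o' x 2
  'i' x 2
  'o' x 1
RLE = "i1o2i2o1"


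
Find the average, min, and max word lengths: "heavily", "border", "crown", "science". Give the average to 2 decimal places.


Lengths: "heavily"=7, "border"=6, "crown"=5, "science"=7
Sum = 25, Count = 4
Average = 25/4 = 6.25
= avg=6.25, min=5, max=7


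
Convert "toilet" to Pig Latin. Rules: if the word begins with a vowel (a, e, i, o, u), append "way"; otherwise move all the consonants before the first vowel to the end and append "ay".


Word: "toilet"
Starts with consonant(s) → move to end, add 'ay'
Consonant cluster: "t"
Pig Latin = "oilettay"


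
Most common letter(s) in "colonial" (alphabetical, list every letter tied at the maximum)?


Word: "colonial"
Letter counts:
  'a': 1
  'c': 1
  'i': 1
  'l': 2
  'n': 1
  'o': 2
Maximum count = 2
Most frequent = 'l', 'o' (2 times each)


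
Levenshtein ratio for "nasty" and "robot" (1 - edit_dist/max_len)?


Word 1: "nasty" (length 5)
Word 2: "robot" (length 5)
One optimal edit sequence:
  1. substitute 'n' -> 'r'  (+1)
  2. substitute 'a' -> 'o'  (+1)
  3. substitute 's' -> 'b'  (+1)
  4. substitute 't' -> 'o'  (+1)
  5. substitute 'y' -> 't'  (+1)
Edit distance = 5
Max length = max(5, 5) = 5
Similarity = 1 - 5/5
= 0.0000


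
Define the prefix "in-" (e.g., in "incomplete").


Prefix: in-
Example: incomplete (in- + complete)
Meaning = not / into


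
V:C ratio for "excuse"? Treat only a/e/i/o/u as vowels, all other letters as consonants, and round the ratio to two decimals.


Word: "excuse"
Vowels (a,e,i,o,u): 3
Consonants: 3
Ratio = 3/3
= 1.00


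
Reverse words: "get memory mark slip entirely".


Original: "get memory mark slip entirely"
Words (1..n): get | memory | mark | slip | entirely
Reversed (n..1): entirely | slip | mark | memory | get
Result = "entirely slip mark memory get"


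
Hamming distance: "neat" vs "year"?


Comparing character by character (same length = 4):
  Pos 0: 'n' vs 'y' !=
  Pos 1: 'e' vs 'e' =
  Pos 2: 'a' vs 'a' =
  Pos 3: 't' vs 'r' !=
Hamming distance = 2


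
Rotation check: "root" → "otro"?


Word: "root", Candidate: "otro"
Method: check if candidate is substring of word+word
"rootroot" contains "otro"? Yes
Is rotation = Yes


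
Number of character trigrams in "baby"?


Word: "baby" (length 4)
Number of 3-grams = length - 3 + 1 = 4 - 3 + 1
= 2


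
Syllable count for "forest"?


Word: "forest"
Syllable breakdown: for / est
Counting: 2 parts
= 2 syllables


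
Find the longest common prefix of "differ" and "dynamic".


Word 1: "differ"
Word 2: "dynamic"
Comparing from start:
  Pos 0: 'd' == 'd'
  Pos 1: 'i' != 'y' (stop)
LCP = "d" (length 1)


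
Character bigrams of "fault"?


Word: "fault" (length 5)
Number of bigrams = 5 - 2 + 1 = 4
  Position 0: "fa"
  Position 1: "au"
  Position 2: "ul"
  Position 3: "lt"
Bigrams = "fa", "au", "ul", "lt"


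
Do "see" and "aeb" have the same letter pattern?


Pattern of "see": [0, 1, 1]
Pattern of "aeb": [0, 1, 2]
Patterns do not match
Same pattern = No


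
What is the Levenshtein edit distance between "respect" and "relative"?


Word 1: "respect" (length 7)
Word 2: "relative" (length 8)
One optimal edit sequence (insert/delete/substitute each cost 1):
  1. keep 'r'
  2. keep 'e'
  3. insert 'l'  (+1)
  4. substitute 's' -> 'a'  (+1)
  5. substitute 'p' -> 't'  (+1)
  6. substitute 'e' -> 'i'  (+1)
  7. substitute 'c' -> 'v'  (+1)
  8. substitute 't' -> 'e'  (+1)
Total edit operations: 6
Edit distance = 6


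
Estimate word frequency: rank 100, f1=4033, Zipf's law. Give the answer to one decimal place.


Zipf's law: f(r) = f(1) / r
f(1) = 4033
f(100) = 4033 / 100
= 40.3 occurrences


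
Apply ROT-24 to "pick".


Word: "pick"
Shift: 24
Each letter → (letter + shift) mod 26:
  'p' (15) + 24 = 13 → 'n'
  'i' (8) + 24 = 6 → 'g'
  'c' (2) + 24 = 0 → 'a'
  'k' (10) + 24 = 8 → 'i'
Result = "ngai"


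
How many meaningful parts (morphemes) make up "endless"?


Word: "endless"
Morphemes: end / -less
Each morpheme carries meaning
= 2 morphemes


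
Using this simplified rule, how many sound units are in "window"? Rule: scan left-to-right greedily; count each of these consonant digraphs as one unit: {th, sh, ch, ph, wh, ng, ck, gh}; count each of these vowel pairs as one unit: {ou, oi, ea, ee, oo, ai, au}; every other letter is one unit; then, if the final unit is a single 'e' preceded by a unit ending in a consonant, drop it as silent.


Word: "window" (6 letters)
Left-to-right scan:
  (1) 'w' (letter)
  (2) 'i' (letter)
  (3) 'n' (letter)
  (4) 'd' (letter)
  (5) 'o' (letter)
  (6) 'w' (letter)
Units from scan: 6
Sound units = 6 units


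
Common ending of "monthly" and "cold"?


Word 1: "monthly"
Word 2: "cold"
Comparing from end:
  Pos -1: 'y' != 'd' (stop)
LCS = "" (length 0)


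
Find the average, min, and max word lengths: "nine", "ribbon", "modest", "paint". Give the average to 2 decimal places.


Lengths: "nine"=4, "ribbon"=6, "modest"=6, "paint"=5
Sum = 21, Count = 4
Average = 21/4 = 5.25
= avg=5.25, min=4, max=6


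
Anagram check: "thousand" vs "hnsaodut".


Word 1: "thousand" → sorted: adhnostu
Word 2: "hnsaodut" → sorted: adhnostu
Same letters? adhnostu == adhnostu
Anagram = Yes


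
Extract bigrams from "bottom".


Word: "bottom" (length 6)
Number of bigrams = 6 - 2 + 1 = 5
  Position 0: "bo"
  Position 1: "ot"
  Position 2: "tt"
  Position 3: "to"
  Position 4: "om"
Bigrams = "bo", "ot", "tt", "to", "om"


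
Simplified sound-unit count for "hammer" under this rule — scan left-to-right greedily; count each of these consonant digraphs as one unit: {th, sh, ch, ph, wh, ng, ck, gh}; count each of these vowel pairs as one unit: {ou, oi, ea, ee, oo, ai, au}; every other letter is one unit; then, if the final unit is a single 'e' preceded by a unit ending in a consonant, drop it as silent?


Word: "hammer" (6 letters)
Left-to-right scan:
  1. 'h' (letter)
  2. 'a' (letter)
  3. 'm' (letter)
  4. 'm' (letter)
  5. 'e' (letter)
  6. 'r' (letter)
Units from scan: 6
Sound units = 6 units


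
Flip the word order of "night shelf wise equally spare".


Original: "night shelf wise equally spare"
Words (1..n): night | shelf | wise | equally | spare
Reversed (n..1): spare | equally | wise | shelf | night
Result = "spare equally wise shelf night"


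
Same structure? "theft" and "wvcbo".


Pattern of "theft": [0, 1, 2, 3, 0]
Pattern of "wvcbo": [0, 1, 2, 3, 4]
Patterns do not match
Same pattern = No


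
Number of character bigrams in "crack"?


Word: "crack" (length 5)
Number of 2-grams = length - 2 + 1 = 5 - 2 + 1
= 4


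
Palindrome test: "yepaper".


Word: "yepaper"
Reversed: "repapey"
Forward == Backward? yepaper != repapey
Palindrome = No


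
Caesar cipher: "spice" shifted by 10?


Word: "spice"
Shift: 10
Each letter → (letter + shift) mod 26:
  's' (18) + 10 = 2 → 'c'
  'p' (15) + 10 = 25 → 'z'
  'i' (8) + 10 = 18 → 's'
  'c' (2) + 10 = 12 → 'm'
  'e' (4) + 10 = 14 → 'o'
Result = "czsmo"


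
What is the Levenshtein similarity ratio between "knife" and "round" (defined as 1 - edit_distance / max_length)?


Word 1: "knife" (length 5)
Word 2: "round" (length 5)
One optimal edit sequence:
  1. substitute 'k' -> 'r'  (+1)
  2. substitute 'n' -> 'o'  (+1)
  3. substitute 'i' -> 'u'  (+1)
  4. substitute 'f' -> 'n'  (+1)
  5. substitute 'e' -> 'd'  (+1)
Edit distance = 5
Max length = max(5, 5) = 5
Similarity = 1 - 5/5
= 0.0000


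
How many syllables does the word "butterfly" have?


Word: "butterfly"
Syllable breakdown: but / ter / fly
Counting: 3 parts
= 3 syllables


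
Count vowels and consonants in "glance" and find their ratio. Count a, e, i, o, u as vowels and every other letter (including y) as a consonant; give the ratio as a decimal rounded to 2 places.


Word: "glance"
Vowels (a,e,i,o,u): 2
Consonants: 4
Ratio = 2/4
= 0.50


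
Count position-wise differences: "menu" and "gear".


Comparing character by character (same length = 4):
  Pos 0: 'm' vs 'g' !=
  Pos 1: 'e' vs 'e' =
  Pos 2: 'n' vs 'a' !=
  Pos 3: 'u' vs 'r' !=
Hamming distance = 3


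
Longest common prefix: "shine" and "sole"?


Word 1: "shine"
Word 2: "sole"
Comparing from start:
  Pos 0: 's' == 's'
  Pos 1: 'h' != 'o' (stop)
LCP = "s" (length 1)


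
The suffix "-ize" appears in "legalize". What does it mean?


Suffix: -ize
As in: legalize -> legal + -ize
Meaning = to make


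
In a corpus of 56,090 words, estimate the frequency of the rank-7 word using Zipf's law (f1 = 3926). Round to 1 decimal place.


Zipf's law: f(r) = f(1) / r
f(1) = 3926
f(7) = 3926 / 7
= 560.9 occurrences


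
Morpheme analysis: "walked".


Word: "walked"
Morphemes: walk + -ed
Each morpheme carries meaning
= 2 morphemes


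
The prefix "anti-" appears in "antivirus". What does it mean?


Prefix: anti-
As in: antivirus -> anti- + virus
Meaning = against


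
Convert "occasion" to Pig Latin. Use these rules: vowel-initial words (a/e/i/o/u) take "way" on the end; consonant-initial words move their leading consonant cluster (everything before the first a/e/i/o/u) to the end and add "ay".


Word: "occasion"
Starts with vowel → add 'way'
Pig Latin = "occasionway"


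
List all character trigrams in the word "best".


Word: "best" (length 4)
Number of trigrams = 4 - 3 + 1 = 2
  Position 0: "bes"
  Position 1: "est"
Trigrams = "bes", "est"


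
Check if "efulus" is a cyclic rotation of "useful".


Word: "useful", Candidate: "efulus"
Method: check if candidate is substring of word+word
"usefuluseful" contains "efulus"? Yes
Is rotation = Yes


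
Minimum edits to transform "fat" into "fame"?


Word 1: "fat" (length 3)
Word 2: "fame" (length 4)
One optimal edit sequence (insert/delete/substitute each cost 1):
  1. keep 'f'
  2. keep 'a'
  3. insert 'm'  (+1)
  4. substitute 't' -> 'e'  (+1)
Total edit operations: 2
Edit distance = 2


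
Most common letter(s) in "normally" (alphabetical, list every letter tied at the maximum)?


Word: "normally"
Letter counts:
  'a': 1
  'l': 2
  'm': 1
  'n': 1
  'o': 1
  'r': 1
  'y': 1
Maximum count = 2
Most frequent = 'l' (2 times each)


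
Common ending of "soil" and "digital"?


Word 1: "soil"
Word 2: "digital"
Comparing from end:
  Pos -1: 'l' == 'l'
  Pos -2: 'i' != 'a' (stop)
LCS = "l" (length 1)


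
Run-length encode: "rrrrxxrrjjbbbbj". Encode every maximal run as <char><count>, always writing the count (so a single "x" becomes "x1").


String: "rrrrxxrrjjbbbbj"
Scanning for consecutive runs:
  'r' x 4
  'x' x 2
  'r' x 2
  'j' x 2
  'b' x 4
  'j' x 1
RLE = "r4x2r2j2b4j1"


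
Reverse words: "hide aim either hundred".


Original: "hide aim either hundred"
Words (1..n): hide | aim | either | hundred
Reversed (n..1): hundred | either | aim | hide
Result = "hundred either aim hide"
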